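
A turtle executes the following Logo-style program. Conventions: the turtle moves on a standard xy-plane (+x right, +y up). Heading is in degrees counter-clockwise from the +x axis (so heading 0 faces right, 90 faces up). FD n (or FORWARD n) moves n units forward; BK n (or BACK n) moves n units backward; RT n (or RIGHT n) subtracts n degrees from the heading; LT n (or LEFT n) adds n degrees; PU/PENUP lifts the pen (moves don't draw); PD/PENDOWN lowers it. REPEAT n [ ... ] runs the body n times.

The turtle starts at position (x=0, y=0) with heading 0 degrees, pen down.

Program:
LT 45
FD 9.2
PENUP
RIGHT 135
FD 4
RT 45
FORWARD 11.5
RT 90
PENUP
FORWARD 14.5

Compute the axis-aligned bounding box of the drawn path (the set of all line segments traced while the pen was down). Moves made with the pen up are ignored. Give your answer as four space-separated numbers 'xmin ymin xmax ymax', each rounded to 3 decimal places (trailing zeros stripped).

Executing turtle program step by step:
Start: pos=(0,0), heading=0, pen down
LT 45: heading 0 -> 45
FD 9.2: (0,0) -> (6.505,6.505) [heading=45, draw]
PU: pen up
RT 135: heading 45 -> 270
FD 4: (6.505,6.505) -> (6.505,2.505) [heading=270, move]
RT 45: heading 270 -> 225
FD 11.5: (6.505,2.505) -> (-1.626,-5.626) [heading=225, move]
RT 90: heading 225 -> 135
PU: pen up
FD 14.5: (-1.626,-5.626) -> (-11.879,4.627) [heading=135, move]
Final: pos=(-11.879,4.627), heading=135, 1 segment(s) drawn

Segment endpoints: x in {0, 6.505}, y in {0, 6.505}
xmin=0, ymin=0, xmax=6.505, ymax=6.505

Answer: 0 0 6.505 6.505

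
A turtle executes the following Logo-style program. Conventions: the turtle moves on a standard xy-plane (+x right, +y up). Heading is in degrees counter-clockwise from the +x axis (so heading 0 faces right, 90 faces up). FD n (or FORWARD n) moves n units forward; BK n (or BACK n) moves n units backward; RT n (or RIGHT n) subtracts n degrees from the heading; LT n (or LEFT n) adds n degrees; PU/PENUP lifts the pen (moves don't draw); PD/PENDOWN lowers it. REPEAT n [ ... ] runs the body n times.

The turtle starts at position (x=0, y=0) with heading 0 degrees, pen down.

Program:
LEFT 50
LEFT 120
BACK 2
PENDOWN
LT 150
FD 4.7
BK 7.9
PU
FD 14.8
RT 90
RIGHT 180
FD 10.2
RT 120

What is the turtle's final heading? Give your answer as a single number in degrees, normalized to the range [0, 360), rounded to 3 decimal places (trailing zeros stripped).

Answer: 290

Derivation:
Executing turtle program step by step:
Start: pos=(0,0), heading=0, pen down
LT 50: heading 0 -> 50
LT 120: heading 50 -> 170
BK 2: (0,0) -> (1.97,-0.347) [heading=170, draw]
PD: pen down
LT 150: heading 170 -> 320
FD 4.7: (1.97,-0.347) -> (5.57,-3.368) [heading=320, draw]
BK 7.9: (5.57,-3.368) -> (-0.482,1.71) [heading=320, draw]
PU: pen up
FD 14.8: (-0.482,1.71) -> (10.856,-7.804) [heading=320, move]
RT 90: heading 320 -> 230
RT 180: heading 230 -> 50
FD 10.2: (10.856,-7.804) -> (17.412,0.01) [heading=50, move]
RT 120: heading 50 -> 290
Final: pos=(17.412,0.01), heading=290, 3 segment(s) drawn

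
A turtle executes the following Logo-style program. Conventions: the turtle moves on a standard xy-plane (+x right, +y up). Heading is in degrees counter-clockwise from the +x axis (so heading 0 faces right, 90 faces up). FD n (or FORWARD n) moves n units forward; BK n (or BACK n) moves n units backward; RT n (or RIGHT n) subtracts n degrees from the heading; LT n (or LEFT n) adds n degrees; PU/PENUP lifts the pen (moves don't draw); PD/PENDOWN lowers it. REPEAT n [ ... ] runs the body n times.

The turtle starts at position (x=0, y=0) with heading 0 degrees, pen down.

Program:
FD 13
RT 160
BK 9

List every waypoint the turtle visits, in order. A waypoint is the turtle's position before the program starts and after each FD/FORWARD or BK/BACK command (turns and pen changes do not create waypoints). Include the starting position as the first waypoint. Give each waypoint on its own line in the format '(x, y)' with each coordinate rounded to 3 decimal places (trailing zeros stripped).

Answer: (0, 0)
(13, 0)
(21.457, 3.078)

Derivation:
Executing turtle program step by step:
Start: pos=(0,0), heading=0, pen down
FD 13: (0,0) -> (13,0) [heading=0, draw]
RT 160: heading 0 -> 200
BK 9: (13,0) -> (21.457,3.078) [heading=200, draw]
Final: pos=(21.457,3.078), heading=200, 2 segment(s) drawn
Waypoints (3 total):
(0, 0)
(13, 0)
(21.457, 3.078)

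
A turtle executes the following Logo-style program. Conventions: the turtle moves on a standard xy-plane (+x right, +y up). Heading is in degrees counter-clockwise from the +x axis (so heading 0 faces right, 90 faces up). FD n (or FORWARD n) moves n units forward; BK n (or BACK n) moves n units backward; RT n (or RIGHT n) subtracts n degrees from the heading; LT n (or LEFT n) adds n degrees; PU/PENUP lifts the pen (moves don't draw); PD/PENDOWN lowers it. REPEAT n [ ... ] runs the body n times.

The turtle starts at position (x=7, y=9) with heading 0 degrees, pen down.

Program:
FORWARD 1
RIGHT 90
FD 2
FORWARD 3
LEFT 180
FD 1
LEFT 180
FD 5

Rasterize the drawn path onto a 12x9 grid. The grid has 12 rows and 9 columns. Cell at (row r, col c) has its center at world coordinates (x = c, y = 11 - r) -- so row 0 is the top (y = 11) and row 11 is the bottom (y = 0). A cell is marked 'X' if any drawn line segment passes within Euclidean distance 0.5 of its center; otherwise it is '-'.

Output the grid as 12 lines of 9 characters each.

Answer: ---------
---------
-------XX
--------X
--------X
--------X
--------X
--------X
--------X
--------X
--------X
--------X

Derivation:
Segment 0: (7,9) -> (8,9)
Segment 1: (8,9) -> (8,7)
Segment 2: (8,7) -> (8,4)
Segment 3: (8,4) -> (8,5)
Segment 4: (8,5) -> (8,0)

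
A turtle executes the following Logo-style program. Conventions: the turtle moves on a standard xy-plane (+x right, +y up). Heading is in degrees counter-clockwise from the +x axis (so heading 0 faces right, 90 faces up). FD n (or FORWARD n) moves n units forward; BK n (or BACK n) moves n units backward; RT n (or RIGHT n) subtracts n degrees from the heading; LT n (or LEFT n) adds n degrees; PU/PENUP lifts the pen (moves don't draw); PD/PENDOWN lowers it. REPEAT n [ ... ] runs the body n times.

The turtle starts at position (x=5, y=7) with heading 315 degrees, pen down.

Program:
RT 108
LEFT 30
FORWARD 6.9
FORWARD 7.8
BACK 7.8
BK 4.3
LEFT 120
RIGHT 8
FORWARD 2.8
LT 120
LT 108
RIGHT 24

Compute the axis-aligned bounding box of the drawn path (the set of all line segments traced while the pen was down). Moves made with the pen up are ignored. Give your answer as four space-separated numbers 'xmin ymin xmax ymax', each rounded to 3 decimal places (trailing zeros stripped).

Executing turtle program step by step:
Start: pos=(5,7), heading=315, pen down
RT 108: heading 315 -> 207
LT 30: heading 207 -> 237
FD 6.9: (5,7) -> (1.242,1.213) [heading=237, draw]
FD 7.8: (1.242,1.213) -> (-3.006,-5.328) [heading=237, draw]
BK 7.8: (-3.006,-5.328) -> (1.242,1.213) [heading=237, draw]
BK 4.3: (1.242,1.213) -> (3.584,4.819) [heading=237, draw]
LT 120: heading 237 -> 357
RT 8: heading 357 -> 349
FD 2.8: (3.584,4.819) -> (6.332,4.285) [heading=349, draw]
LT 120: heading 349 -> 109
LT 108: heading 109 -> 217
RT 24: heading 217 -> 193
Final: pos=(6.332,4.285), heading=193, 5 segment(s) drawn

Segment endpoints: x in {-3.006, 1.242, 3.584, 5, 6.332}, y in {-5.328, 1.213, 4.285, 4.819, 7}
xmin=-3.006, ymin=-5.328, xmax=6.332, ymax=7

Answer: -3.006 -5.328 6.332 7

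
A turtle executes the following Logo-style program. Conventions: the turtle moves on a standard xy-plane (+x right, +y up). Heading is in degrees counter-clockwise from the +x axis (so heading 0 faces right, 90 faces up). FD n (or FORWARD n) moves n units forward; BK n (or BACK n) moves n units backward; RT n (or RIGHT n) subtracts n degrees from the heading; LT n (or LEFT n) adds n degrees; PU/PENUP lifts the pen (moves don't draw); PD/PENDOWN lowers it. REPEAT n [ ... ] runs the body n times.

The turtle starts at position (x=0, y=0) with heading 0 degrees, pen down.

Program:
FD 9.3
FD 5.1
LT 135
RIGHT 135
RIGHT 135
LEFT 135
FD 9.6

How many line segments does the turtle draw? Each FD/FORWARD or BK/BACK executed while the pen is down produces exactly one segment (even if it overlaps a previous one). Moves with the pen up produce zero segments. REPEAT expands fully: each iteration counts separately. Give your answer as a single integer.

Answer: 3

Derivation:
Executing turtle program step by step:
Start: pos=(0,0), heading=0, pen down
FD 9.3: (0,0) -> (9.3,0) [heading=0, draw]
FD 5.1: (9.3,0) -> (14.4,0) [heading=0, draw]
LT 135: heading 0 -> 135
RT 135: heading 135 -> 0
RT 135: heading 0 -> 225
LT 135: heading 225 -> 0
FD 9.6: (14.4,0) -> (24,0) [heading=0, draw]
Final: pos=(24,0), heading=0, 3 segment(s) drawn
Segments drawn: 3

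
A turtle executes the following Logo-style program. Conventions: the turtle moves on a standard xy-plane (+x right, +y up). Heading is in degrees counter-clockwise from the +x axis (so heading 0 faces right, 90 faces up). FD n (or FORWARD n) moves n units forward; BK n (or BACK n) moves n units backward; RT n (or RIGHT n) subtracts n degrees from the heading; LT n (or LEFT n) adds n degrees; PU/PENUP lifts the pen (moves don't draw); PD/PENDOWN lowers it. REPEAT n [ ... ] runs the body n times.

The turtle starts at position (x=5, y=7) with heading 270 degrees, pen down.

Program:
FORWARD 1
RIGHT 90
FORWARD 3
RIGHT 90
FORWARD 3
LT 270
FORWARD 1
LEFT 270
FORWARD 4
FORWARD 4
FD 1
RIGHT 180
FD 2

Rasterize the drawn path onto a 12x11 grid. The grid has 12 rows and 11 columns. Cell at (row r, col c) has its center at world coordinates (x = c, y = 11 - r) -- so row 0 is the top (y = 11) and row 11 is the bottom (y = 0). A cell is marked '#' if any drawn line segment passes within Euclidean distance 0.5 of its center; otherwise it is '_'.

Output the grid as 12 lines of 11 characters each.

Segment 0: (5,7) -> (5,6)
Segment 1: (5,6) -> (2,6)
Segment 2: (2,6) -> (2,9)
Segment 3: (2,9) -> (3,9)
Segment 4: (3,9) -> (3,5)
Segment 5: (3,5) -> (3,1)
Segment 6: (3,1) -> (3,0)
Segment 7: (3,0) -> (3,2)

Answer: ___________
___________
__##_______
__##_______
__##_#_____
__####_____
___#_______
___#_______
___#_______
___#_______
___#_______
___#_______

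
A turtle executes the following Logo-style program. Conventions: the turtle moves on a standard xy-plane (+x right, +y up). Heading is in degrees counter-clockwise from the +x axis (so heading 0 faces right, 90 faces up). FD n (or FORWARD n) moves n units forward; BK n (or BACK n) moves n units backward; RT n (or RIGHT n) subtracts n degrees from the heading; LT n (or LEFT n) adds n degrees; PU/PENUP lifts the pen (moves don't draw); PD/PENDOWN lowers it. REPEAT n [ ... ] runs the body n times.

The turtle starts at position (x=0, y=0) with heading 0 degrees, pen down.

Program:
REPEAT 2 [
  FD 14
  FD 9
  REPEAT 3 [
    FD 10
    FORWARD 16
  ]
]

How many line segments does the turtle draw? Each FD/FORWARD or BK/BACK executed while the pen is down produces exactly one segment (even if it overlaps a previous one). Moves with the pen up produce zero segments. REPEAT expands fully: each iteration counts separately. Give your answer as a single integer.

Executing turtle program step by step:
Start: pos=(0,0), heading=0, pen down
REPEAT 2 [
  -- iteration 1/2 --
  FD 14: (0,0) -> (14,0) [heading=0, draw]
  FD 9: (14,0) -> (23,0) [heading=0, draw]
  REPEAT 3 [
    -- iteration 1/3 --
    FD 10: (23,0) -> (33,0) [heading=0, draw]
    FD 16: (33,0) -> (49,0) [heading=0, draw]
    -- iteration 2/3 --
    FD 10: (49,0) -> (59,0) [heading=0, draw]
    FD 16: (59,0) -> (75,0) [heading=0, draw]
    -- iteration 3/3 --
    FD 10: (75,0) -> (85,0) [heading=0, draw]
    FD 16: (85,0) -> (101,0) [heading=0, draw]
  ]
  -- iteration 2/2 --
  FD 14: (101,0) -> (115,0) [heading=0, draw]
  FD 9: (115,0) -> (124,0) [heading=0, draw]
  REPEAT 3 [
    -- iteration 1/3 --
    FD 10: (124,0) -> (134,0) [heading=0, draw]
    FD 16: (134,0) -> (150,0) [heading=0, draw]
    -- iteration 2/3 --
    FD 10: (150,0) -> (160,0) [heading=0, draw]
    FD 16: (160,0) -> (176,0) [heading=0, draw]
    -- iteration 3/3 --
    FD 10: (176,0) -> (186,0) [heading=0, draw]
    FD 16: (186,0) -> (202,0) [heading=0, draw]
  ]
]
Final: pos=(202,0), heading=0, 16 segment(s) drawn
Segments drawn: 16

Answer: 16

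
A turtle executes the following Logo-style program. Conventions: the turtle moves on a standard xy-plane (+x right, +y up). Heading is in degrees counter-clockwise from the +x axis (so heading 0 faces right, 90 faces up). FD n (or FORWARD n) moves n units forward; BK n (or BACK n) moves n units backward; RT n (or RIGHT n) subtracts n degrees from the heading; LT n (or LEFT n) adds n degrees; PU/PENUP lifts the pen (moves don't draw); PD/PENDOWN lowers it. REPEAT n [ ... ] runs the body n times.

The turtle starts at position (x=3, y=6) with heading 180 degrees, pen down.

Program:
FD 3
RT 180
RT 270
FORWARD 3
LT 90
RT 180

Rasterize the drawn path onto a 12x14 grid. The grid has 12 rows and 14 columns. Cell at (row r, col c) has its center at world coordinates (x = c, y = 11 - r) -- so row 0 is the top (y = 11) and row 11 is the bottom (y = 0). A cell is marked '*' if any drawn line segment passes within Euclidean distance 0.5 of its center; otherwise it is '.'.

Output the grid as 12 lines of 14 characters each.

Answer: ..............
..............
*.............
*.............
*.............
****..........
..............
..............
..............
..............
..............
..............

Derivation:
Segment 0: (3,6) -> (0,6)
Segment 1: (0,6) -> (-0,9)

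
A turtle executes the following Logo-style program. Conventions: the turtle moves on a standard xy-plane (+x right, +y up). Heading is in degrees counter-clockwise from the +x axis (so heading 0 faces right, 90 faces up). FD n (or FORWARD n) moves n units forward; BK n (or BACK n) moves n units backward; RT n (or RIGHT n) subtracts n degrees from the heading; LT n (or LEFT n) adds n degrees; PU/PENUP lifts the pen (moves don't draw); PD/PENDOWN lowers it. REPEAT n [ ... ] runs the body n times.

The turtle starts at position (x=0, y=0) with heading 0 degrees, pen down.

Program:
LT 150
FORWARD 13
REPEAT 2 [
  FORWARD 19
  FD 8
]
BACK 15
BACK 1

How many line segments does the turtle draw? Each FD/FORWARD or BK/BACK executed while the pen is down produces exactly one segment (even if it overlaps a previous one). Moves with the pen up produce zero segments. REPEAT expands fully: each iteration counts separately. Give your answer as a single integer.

Answer: 7

Derivation:
Executing turtle program step by step:
Start: pos=(0,0), heading=0, pen down
LT 150: heading 0 -> 150
FD 13: (0,0) -> (-11.258,6.5) [heading=150, draw]
REPEAT 2 [
  -- iteration 1/2 --
  FD 19: (-11.258,6.5) -> (-27.713,16) [heading=150, draw]
  FD 8: (-27.713,16) -> (-34.641,20) [heading=150, draw]
  -- iteration 2/2 --
  FD 19: (-34.641,20) -> (-51.095,29.5) [heading=150, draw]
  FD 8: (-51.095,29.5) -> (-58.024,33.5) [heading=150, draw]
]
BK 15: (-58.024,33.5) -> (-45.033,26) [heading=150, draw]
BK 1: (-45.033,26) -> (-44.167,25.5) [heading=150, draw]
Final: pos=(-44.167,25.5), heading=150, 7 segment(s) drawn
Segments drawn: 7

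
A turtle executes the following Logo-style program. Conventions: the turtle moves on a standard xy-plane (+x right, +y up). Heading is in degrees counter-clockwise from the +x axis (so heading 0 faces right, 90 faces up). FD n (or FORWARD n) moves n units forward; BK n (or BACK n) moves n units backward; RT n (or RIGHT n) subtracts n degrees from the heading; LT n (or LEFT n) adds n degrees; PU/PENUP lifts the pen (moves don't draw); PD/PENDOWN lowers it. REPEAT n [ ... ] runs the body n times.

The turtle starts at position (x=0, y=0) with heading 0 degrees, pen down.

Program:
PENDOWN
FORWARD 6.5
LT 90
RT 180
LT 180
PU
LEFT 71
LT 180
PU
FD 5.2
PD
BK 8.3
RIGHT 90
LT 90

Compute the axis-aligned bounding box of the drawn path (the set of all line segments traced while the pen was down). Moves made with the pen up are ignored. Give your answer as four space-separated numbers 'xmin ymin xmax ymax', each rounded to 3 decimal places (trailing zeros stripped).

Answer: 0 -1.693 11.417 1.009

Derivation:
Executing turtle program step by step:
Start: pos=(0,0), heading=0, pen down
PD: pen down
FD 6.5: (0,0) -> (6.5,0) [heading=0, draw]
LT 90: heading 0 -> 90
RT 180: heading 90 -> 270
LT 180: heading 270 -> 90
PU: pen up
LT 71: heading 90 -> 161
LT 180: heading 161 -> 341
PU: pen up
FD 5.2: (6.5,0) -> (11.417,-1.693) [heading=341, move]
PD: pen down
BK 8.3: (11.417,-1.693) -> (3.569,1.009) [heading=341, draw]
RT 90: heading 341 -> 251
LT 90: heading 251 -> 341
Final: pos=(3.569,1.009), heading=341, 2 segment(s) drawn

Segment endpoints: x in {0, 3.569, 6.5, 11.417}, y in {-1.693, 0, 1.009}
xmin=0, ymin=-1.693, xmax=11.417, ymax=1.009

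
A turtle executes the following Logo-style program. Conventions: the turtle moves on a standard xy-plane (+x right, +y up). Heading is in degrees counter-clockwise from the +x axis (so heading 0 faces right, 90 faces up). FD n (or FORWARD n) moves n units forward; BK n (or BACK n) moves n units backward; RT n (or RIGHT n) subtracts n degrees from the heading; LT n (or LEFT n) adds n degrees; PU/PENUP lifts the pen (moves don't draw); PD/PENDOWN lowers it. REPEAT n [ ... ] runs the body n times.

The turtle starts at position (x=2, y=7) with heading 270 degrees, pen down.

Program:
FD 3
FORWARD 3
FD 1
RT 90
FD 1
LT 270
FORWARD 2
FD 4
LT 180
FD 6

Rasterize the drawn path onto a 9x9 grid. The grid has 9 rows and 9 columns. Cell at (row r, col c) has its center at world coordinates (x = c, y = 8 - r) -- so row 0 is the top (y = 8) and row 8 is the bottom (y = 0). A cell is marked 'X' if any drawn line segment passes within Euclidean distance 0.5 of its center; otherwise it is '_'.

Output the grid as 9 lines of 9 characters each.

Segment 0: (2,7) -> (2,4)
Segment 1: (2,4) -> (2,1)
Segment 2: (2,1) -> (2,0)
Segment 3: (2,0) -> (1,0)
Segment 4: (1,0) -> (1,2)
Segment 5: (1,2) -> (1,6)
Segment 6: (1,6) -> (1,0)

Answer: _________
__X______
_XX______
_XX______
_XX______
_XX______
_XX______
_XX______
_XX______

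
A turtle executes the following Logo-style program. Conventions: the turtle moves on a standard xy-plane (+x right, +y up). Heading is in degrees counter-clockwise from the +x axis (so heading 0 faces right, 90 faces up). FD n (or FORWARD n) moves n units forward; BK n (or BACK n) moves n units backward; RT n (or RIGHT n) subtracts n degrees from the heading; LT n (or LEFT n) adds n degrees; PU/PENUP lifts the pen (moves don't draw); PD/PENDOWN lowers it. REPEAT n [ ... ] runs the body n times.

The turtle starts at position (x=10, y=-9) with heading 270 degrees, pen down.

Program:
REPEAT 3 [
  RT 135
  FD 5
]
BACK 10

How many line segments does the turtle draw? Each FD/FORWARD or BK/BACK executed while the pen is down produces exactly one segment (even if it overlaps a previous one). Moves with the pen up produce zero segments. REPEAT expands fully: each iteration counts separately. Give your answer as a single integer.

Answer: 4

Derivation:
Executing turtle program step by step:
Start: pos=(10,-9), heading=270, pen down
REPEAT 3 [
  -- iteration 1/3 --
  RT 135: heading 270 -> 135
  FD 5: (10,-9) -> (6.464,-5.464) [heading=135, draw]
  -- iteration 2/3 --
  RT 135: heading 135 -> 0
  FD 5: (6.464,-5.464) -> (11.464,-5.464) [heading=0, draw]
  -- iteration 3/3 --
  RT 135: heading 0 -> 225
  FD 5: (11.464,-5.464) -> (7.929,-9) [heading=225, draw]
]
BK 10: (7.929,-9) -> (15,-1.929) [heading=225, draw]
Final: pos=(15,-1.929), heading=225, 4 segment(s) drawn
Segments drawn: 4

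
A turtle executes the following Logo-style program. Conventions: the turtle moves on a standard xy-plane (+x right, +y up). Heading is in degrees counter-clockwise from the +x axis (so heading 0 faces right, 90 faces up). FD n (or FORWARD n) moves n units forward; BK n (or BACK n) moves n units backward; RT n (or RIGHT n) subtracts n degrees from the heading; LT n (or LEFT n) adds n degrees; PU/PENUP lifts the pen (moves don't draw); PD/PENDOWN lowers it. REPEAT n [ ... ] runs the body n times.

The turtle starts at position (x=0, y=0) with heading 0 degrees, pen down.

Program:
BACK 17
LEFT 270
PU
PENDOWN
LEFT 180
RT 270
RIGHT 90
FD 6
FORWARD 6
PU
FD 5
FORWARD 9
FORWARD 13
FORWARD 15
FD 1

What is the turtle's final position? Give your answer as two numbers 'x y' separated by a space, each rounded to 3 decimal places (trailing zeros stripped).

Answer: -17 55

Derivation:
Executing turtle program step by step:
Start: pos=(0,0), heading=0, pen down
BK 17: (0,0) -> (-17,0) [heading=0, draw]
LT 270: heading 0 -> 270
PU: pen up
PD: pen down
LT 180: heading 270 -> 90
RT 270: heading 90 -> 180
RT 90: heading 180 -> 90
FD 6: (-17,0) -> (-17,6) [heading=90, draw]
FD 6: (-17,6) -> (-17,12) [heading=90, draw]
PU: pen up
FD 5: (-17,12) -> (-17,17) [heading=90, move]
FD 9: (-17,17) -> (-17,26) [heading=90, move]
FD 13: (-17,26) -> (-17,39) [heading=90, move]
FD 15: (-17,39) -> (-17,54) [heading=90, move]
FD 1: (-17,54) -> (-17,55) [heading=90, move]
Final: pos=(-17,55), heading=90, 3 segment(s) drawn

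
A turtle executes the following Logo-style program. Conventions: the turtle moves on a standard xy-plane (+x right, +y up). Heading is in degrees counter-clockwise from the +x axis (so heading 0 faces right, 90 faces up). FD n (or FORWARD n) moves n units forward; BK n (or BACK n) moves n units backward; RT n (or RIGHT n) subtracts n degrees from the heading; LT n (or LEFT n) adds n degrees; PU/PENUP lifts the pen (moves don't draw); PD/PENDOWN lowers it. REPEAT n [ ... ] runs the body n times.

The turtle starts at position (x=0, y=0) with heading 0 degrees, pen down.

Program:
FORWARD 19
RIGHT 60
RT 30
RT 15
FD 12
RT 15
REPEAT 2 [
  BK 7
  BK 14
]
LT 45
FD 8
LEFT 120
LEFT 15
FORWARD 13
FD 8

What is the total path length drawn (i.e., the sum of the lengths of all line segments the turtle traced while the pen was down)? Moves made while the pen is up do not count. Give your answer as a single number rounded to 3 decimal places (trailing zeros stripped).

Executing turtle program step by step:
Start: pos=(0,0), heading=0, pen down
FD 19: (0,0) -> (19,0) [heading=0, draw]
RT 60: heading 0 -> 300
RT 30: heading 300 -> 270
RT 15: heading 270 -> 255
FD 12: (19,0) -> (15.894,-11.591) [heading=255, draw]
RT 15: heading 255 -> 240
REPEAT 2 [
  -- iteration 1/2 --
  BK 7: (15.894,-11.591) -> (19.394,-5.529) [heading=240, draw]
  BK 14: (19.394,-5.529) -> (26.394,6.595) [heading=240, draw]
  -- iteration 2/2 --
  BK 7: (26.394,6.595) -> (29.894,12.658) [heading=240, draw]
  BK 14: (29.894,12.658) -> (36.894,24.782) [heading=240, draw]
]
LT 45: heading 240 -> 285
FD 8: (36.894,24.782) -> (38.965,17.055) [heading=285, draw]
LT 120: heading 285 -> 45
LT 15: heading 45 -> 60
FD 13: (38.965,17.055) -> (45.465,28.313) [heading=60, draw]
FD 8: (45.465,28.313) -> (49.465,35.241) [heading=60, draw]
Final: pos=(49.465,35.241), heading=60, 9 segment(s) drawn

Segment lengths:
  seg 1: (0,0) -> (19,0), length = 19
  seg 2: (19,0) -> (15.894,-11.591), length = 12
  seg 3: (15.894,-11.591) -> (19.394,-5.529), length = 7
  seg 4: (19.394,-5.529) -> (26.394,6.595), length = 14
  seg 5: (26.394,6.595) -> (29.894,12.658), length = 7
  seg 6: (29.894,12.658) -> (36.894,24.782), length = 14
  seg 7: (36.894,24.782) -> (38.965,17.055), length = 8
  seg 8: (38.965,17.055) -> (45.465,28.313), length = 13
  seg 9: (45.465,28.313) -> (49.465,35.241), length = 8
Total = 102

Answer: 102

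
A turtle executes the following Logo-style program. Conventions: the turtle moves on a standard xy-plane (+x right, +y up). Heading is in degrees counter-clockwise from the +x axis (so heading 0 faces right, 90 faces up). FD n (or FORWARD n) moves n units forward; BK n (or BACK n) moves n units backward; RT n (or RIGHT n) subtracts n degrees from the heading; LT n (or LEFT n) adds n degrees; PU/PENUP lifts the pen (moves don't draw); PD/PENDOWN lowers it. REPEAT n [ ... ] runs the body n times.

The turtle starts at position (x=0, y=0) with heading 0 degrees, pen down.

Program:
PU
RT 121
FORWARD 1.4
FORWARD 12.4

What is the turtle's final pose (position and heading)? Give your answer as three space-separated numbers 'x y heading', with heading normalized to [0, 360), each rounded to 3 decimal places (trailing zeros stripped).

Answer: -7.108 -11.829 239

Derivation:
Executing turtle program step by step:
Start: pos=(0,0), heading=0, pen down
PU: pen up
RT 121: heading 0 -> 239
FD 1.4: (0,0) -> (-0.721,-1.2) [heading=239, move]
FD 12.4: (-0.721,-1.2) -> (-7.108,-11.829) [heading=239, move]
Final: pos=(-7.108,-11.829), heading=239, 0 segment(s) drawn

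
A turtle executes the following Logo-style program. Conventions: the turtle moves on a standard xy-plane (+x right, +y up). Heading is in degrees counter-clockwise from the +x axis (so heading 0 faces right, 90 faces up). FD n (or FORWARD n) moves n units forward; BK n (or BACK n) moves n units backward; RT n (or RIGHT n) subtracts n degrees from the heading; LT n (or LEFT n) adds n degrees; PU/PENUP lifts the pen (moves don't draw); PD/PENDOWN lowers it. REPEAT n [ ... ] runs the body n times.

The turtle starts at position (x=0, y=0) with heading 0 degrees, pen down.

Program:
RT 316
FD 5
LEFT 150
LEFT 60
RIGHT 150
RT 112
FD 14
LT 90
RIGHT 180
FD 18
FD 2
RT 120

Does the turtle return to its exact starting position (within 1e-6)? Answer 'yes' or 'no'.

Executing turtle program step by step:
Start: pos=(0,0), heading=0, pen down
RT 316: heading 0 -> 44
FD 5: (0,0) -> (3.597,3.473) [heading=44, draw]
LT 150: heading 44 -> 194
LT 60: heading 194 -> 254
RT 150: heading 254 -> 104
RT 112: heading 104 -> 352
FD 14: (3.597,3.473) -> (17.46,1.525) [heading=352, draw]
LT 90: heading 352 -> 82
RT 180: heading 82 -> 262
FD 18: (17.46,1.525) -> (14.955,-16.3) [heading=262, draw]
FD 2: (14.955,-16.3) -> (14.677,-18.28) [heading=262, draw]
RT 120: heading 262 -> 142
Final: pos=(14.677,-18.28), heading=142, 4 segment(s) drawn

Start position: (0, 0)
Final position: (14.677, -18.28)
Distance = 23.443; >= 1e-6 -> NOT closed

Answer: no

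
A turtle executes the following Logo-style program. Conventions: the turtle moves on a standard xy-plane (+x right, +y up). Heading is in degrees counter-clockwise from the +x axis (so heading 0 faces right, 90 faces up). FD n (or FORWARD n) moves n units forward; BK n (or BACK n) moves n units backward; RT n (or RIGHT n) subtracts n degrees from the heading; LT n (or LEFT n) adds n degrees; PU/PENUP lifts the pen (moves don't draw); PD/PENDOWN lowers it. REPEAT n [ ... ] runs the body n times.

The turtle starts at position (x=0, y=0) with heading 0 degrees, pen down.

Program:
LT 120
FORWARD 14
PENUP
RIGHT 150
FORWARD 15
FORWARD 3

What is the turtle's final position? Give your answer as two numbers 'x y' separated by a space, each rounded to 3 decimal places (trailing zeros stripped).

Answer: 8.588 3.124

Derivation:
Executing turtle program step by step:
Start: pos=(0,0), heading=0, pen down
LT 120: heading 0 -> 120
FD 14: (0,0) -> (-7,12.124) [heading=120, draw]
PU: pen up
RT 150: heading 120 -> 330
FD 15: (-7,12.124) -> (5.99,4.624) [heading=330, move]
FD 3: (5.99,4.624) -> (8.588,3.124) [heading=330, move]
Final: pos=(8.588,3.124), heading=330, 1 segment(s) drawn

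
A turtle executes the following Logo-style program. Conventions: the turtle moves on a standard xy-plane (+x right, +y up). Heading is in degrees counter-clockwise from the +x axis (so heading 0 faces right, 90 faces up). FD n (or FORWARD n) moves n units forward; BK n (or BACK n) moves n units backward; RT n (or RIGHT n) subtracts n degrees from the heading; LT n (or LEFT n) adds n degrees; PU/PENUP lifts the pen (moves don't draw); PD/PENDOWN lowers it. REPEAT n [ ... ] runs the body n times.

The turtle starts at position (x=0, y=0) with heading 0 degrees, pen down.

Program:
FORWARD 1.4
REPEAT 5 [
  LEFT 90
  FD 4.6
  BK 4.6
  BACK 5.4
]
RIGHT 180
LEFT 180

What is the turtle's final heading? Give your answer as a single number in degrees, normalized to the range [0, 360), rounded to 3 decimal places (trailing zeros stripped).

Answer: 90

Derivation:
Executing turtle program step by step:
Start: pos=(0,0), heading=0, pen down
FD 1.4: (0,0) -> (1.4,0) [heading=0, draw]
REPEAT 5 [
  -- iteration 1/5 --
  LT 90: heading 0 -> 90
  FD 4.6: (1.4,0) -> (1.4,4.6) [heading=90, draw]
  BK 4.6: (1.4,4.6) -> (1.4,0) [heading=90, draw]
  BK 5.4: (1.4,0) -> (1.4,-5.4) [heading=90, draw]
  -- iteration 2/5 --
  LT 90: heading 90 -> 180
  FD 4.6: (1.4,-5.4) -> (-3.2,-5.4) [heading=180, draw]
  BK 4.6: (-3.2,-5.4) -> (1.4,-5.4) [heading=180, draw]
  BK 5.4: (1.4,-5.4) -> (6.8,-5.4) [heading=180, draw]
  -- iteration 3/5 --
  LT 90: heading 180 -> 270
  FD 4.6: (6.8,-5.4) -> (6.8,-10) [heading=270, draw]
  BK 4.6: (6.8,-10) -> (6.8,-5.4) [heading=270, draw]
  BK 5.4: (6.8,-5.4) -> (6.8,0) [heading=270, draw]
  -- iteration 4/5 --
  LT 90: heading 270 -> 0
  FD 4.6: (6.8,0) -> (11.4,0) [heading=0, draw]
  BK 4.6: (11.4,0) -> (6.8,0) [heading=0, draw]
  BK 5.4: (6.8,0) -> (1.4,0) [heading=0, draw]
  -- iteration 5/5 --
  LT 90: heading 0 -> 90
  FD 4.6: (1.4,0) -> (1.4,4.6) [heading=90, draw]
  BK 4.6: (1.4,4.6) -> (1.4,0) [heading=90, draw]
  BK 5.4: (1.4,0) -> (1.4,-5.4) [heading=90, draw]
]
RT 180: heading 90 -> 270
LT 180: heading 270 -> 90
Final: pos=(1.4,-5.4), heading=90, 16 segment(s) drawn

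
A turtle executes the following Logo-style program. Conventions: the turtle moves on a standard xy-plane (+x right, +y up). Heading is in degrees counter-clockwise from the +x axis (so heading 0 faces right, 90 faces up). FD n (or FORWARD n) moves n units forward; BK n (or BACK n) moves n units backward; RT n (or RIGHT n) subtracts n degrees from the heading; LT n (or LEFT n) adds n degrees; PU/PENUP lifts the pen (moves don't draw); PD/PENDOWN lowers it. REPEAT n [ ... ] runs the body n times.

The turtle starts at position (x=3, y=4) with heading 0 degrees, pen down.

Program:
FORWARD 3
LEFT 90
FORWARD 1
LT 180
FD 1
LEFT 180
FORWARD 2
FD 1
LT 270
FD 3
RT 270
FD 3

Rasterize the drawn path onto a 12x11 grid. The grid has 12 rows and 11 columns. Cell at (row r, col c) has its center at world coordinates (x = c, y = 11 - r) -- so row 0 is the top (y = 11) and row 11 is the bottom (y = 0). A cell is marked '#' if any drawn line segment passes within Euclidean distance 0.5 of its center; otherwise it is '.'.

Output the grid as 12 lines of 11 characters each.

Answer: ...........
.........#.
.........#.
.........#.
......####.
......#....
......#....
...####....
...........
...........
...........
...........

Derivation:
Segment 0: (3,4) -> (6,4)
Segment 1: (6,4) -> (6,5)
Segment 2: (6,5) -> (6,4)
Segment 3: (6,4) -> (6,6)
Segment 4: (6,6) -> (6,7)
Segment 5: (6,7) -> (9,7)
Segment 6: (9,7) -> (9,10)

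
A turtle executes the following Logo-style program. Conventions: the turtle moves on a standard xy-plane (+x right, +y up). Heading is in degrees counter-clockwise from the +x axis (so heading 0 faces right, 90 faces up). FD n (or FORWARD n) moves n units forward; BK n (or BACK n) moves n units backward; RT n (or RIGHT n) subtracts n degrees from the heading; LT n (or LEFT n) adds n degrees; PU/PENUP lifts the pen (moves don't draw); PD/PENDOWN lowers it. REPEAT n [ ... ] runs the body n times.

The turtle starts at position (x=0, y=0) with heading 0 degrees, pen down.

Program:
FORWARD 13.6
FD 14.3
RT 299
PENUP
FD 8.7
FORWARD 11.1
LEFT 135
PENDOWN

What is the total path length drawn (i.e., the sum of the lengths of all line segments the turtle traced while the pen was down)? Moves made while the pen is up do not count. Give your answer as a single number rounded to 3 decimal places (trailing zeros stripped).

Executing turtle program step by step:
Start: pos=(0,0), heading=0, pen down
FD 13.6: (0,0) -> (13.6,0) [heading=0, draw]
FD 14.3: (13.6,0) -> (27.9,0) [heading=0, draw]
RT 299: heading 0 -> 61
PU: pen up
FD 8.7: (27.9,0) -> (32.118,7.609) [heading=61, move]
FD 11.1: (32.118,7.609) -> (37.499,17.317) [heading=61, move]
LT 135: heading 61 -> 196
PD: pen down
Final: pos=(37.499,17.317), heading=196, 2 segment(s) drawn

Segment lengths:
  seg 1: (0,0) -> (13.6,0), length = 13.6
  seg 2: (13.6,0) -> (27.9,0), length = 14.3
Total = 27.9

Answer: 27.9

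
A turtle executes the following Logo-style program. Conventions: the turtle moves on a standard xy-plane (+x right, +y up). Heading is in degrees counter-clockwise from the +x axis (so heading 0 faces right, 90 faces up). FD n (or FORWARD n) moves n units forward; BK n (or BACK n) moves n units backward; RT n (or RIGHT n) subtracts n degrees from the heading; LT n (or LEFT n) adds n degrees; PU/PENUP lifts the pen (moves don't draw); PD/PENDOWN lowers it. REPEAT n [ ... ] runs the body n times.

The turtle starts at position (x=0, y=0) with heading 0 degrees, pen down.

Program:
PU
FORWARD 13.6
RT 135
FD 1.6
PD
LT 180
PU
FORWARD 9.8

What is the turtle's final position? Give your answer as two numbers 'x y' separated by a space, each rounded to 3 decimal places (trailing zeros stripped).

Executing turtle program step by step:
Start: pos=(0,0), heading=0, pen down
PU: pen up
FD 13.6: (0,0) -> (13.6,0) [heading=0, move]
RT 135: heading 0 -> 225
FD 1.6: (13.6,0) -> (12.469,-1.131) [heading=225, move]
PD: pen down
LT 180: heading 225 -> 45
PU: pen up
FD 9.8: (12.469,-1.131) -> (19.398,5.798) [heading=45, move]
Final: pos=(19.398,5.798), heading=45, 0 segment(s) drawn

Answer: 19.398 5.798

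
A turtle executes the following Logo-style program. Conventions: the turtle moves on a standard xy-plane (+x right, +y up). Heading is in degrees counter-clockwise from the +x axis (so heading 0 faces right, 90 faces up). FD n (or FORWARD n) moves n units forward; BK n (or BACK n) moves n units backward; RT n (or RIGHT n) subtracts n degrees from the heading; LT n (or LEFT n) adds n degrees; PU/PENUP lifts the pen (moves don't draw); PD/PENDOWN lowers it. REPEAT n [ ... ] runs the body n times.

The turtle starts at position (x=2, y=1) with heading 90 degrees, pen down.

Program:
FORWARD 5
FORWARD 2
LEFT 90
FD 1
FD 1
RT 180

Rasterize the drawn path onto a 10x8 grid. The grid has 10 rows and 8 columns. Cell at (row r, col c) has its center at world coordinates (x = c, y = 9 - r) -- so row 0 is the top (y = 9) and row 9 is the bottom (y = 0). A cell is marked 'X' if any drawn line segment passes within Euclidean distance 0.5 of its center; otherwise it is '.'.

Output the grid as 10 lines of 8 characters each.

Answer: ........
XXX.....
..X.....
..X.....
..X.....
..X.....
..X.....
..X.....
..X.....
........

Derivation:
Segment 0: (2,1) -> (2,6)
Segment 1: (2,6) -> (2,8)
Segment 2: (2,8) -> (1,8)
Segment 3: (1,8) -> (0,8)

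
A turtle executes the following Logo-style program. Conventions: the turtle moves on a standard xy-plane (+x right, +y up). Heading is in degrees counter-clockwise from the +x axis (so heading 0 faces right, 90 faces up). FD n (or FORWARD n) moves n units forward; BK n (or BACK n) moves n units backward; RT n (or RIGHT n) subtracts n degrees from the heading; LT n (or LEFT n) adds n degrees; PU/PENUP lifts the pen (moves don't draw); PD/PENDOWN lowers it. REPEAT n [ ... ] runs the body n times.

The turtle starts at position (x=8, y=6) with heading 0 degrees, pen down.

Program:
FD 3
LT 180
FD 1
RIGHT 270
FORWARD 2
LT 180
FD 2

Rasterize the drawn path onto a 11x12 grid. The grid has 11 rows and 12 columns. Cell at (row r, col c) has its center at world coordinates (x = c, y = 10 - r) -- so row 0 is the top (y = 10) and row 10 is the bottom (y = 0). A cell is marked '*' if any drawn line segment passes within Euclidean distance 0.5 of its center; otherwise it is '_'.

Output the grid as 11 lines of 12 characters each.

Segment 0: (8,6) -> (11,6)
Segment 1: (11,6) -> (10,6)
Segment 2: (10,6) -> (10,4)
Segment 3: (10,4) -> (10,6)

Answer: ____________
____________
____________
____________
________****
__________*_
__________*_
____________
____________
____________
____________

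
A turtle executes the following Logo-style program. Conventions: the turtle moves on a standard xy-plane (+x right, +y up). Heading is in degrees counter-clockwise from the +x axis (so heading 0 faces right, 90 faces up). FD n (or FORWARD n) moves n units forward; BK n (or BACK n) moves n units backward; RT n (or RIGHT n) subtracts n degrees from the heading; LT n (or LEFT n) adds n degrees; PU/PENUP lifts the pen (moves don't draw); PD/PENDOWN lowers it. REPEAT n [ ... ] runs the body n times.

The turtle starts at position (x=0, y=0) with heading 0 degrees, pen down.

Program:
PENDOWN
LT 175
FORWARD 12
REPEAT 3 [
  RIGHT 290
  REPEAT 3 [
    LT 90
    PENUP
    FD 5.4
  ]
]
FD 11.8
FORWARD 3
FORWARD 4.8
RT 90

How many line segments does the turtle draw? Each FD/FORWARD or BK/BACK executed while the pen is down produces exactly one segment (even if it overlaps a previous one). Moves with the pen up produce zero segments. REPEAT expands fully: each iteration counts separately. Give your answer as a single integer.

Executing turtle program step by step:
Start: pos=(0,0), heading=0, pen down
PD: pen down
LT 175: heading 0 -> 175
FD 12: (0,0) -> (-11.954,1.046) [heading=175, draw]
REPEAT 3 [
  -- iteration 1/3 --
  RT 290: heading 175 -> 245
  REPEAT 3 [
    -- iteration 1/3 --
    LT 90: heading 245 -> 335
    PU: pen up
    FD 5.4: (-11.954,1.046) -> (-7.06,-1.236) [heading=335, move]
    -- iteration 2/3 --
    LT 90: heading 335 -> 65
    PU: pen up
    FD 5.4: (-7.06,-1.236) -> (-4.778,3.658) [heading=65, move]
    -- iteration 3/3 --
    LT 90: heading 65 -> 155
    PU: pen up
    FD 5.4: (-4.778,3.658) -> (-9.672,5.94) [heading=155, move]
  ]
  -- iteration 2/3 --
  RT 290: heading 155 -> 225
  REPEAT 3 [
    -- iteration 1/3 --
    LT 90: heading 225 -> 315
    PU: pen up
    FD 5.4: (-9.672,5.94) -> (-5.854,2.122) [heading=315, move]
    -- iteration 2/3 --
    LT 90: heading 315 -> 45
    PU: pen up
    FD 5.4: (-5.854,2.122) -> (-2.035,5.94) [heading=45, move]
    -- iteration 3/3 --
    LT 90: heading 45 -> 135
    PU: pen up
    FD 5.4: (-2.035,5.94) -> (-5.854,9.758) [heading=135, move]
  ]
  -- iteration 3/3 --
  RT 290: heading 135 -> 205
  REPEAT 3 [
    -- iteration 1/3 --
    LT 90: heading 205 -> 295
    PU: pen up
    FD 5.4: (-5.854,9.758) -> (-3.572,4.864) [heading=295, move]
    -- iteration 2/3 --
    LT 90: heading 295 -> 25
    PU: pen up
    FD 5.4: (-3.572,4.864) -> (1.322,7.146) [heading=25, move]
    -- iteration 3/3 --
    LT 90: heading 25 -> 115
    PU: pen up
    FD 5.4: (1.322,7.146) -> (-0.96,12.04) [heading=115, move]
  ]
]
FD 11.8: (-0.96,12.04) -> (-5.947,22.735) [heading=115, move]
FD 3: (-5.947,22.735) -> (-7.215,25.454) [heading=115, move]
FD 4.8: (-7.215,25.454) -> (-9.243,29.804) [heading=115, move]
RT 90: heading 115 -> 25
Final: pos=(-9.243,29.804), heading=25, 1 segment(s) drawn
Segments drawn: 1

Answer: 1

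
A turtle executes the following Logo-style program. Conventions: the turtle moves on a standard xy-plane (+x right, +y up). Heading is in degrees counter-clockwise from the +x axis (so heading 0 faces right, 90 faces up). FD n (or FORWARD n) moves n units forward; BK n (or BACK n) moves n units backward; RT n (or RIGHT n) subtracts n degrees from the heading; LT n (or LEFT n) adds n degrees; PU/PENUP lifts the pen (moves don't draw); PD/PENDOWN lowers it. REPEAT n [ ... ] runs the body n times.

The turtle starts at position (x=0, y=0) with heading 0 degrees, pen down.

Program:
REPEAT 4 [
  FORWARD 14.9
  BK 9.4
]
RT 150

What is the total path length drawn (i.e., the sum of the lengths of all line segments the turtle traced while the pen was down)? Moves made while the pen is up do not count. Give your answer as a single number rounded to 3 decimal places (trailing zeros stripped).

Executing turtle program step by step:
Start: pos=(0,0), heading=0, pen down
REPEAT 4 [
  -- iteration 1/4 --
  FD 14.9: (0,0) -> (14.9,0) [heading=0, draw]
  BK 9.4: (14.9,0) -> (5.5,0) [heading=0, draw]
  -- iteration 2/4 --
  FD 14.9: (5.5,0) -> (20.4,0) [heading=0, draw]
  BK 9.4: (20.4,0) -> (11,0) [heading=0, draw]
  -- iteration 3/4 --
  FD 14.9: (11,0) -> (25.9,0) [heading=0, draw]
  BK 9.4: (25.9,0) -> (16.5,0) [heading=0, draw]
  -- iteration 4/4 --
  FD 14.9: (16.5,0) -> (31.4,0) [heading=0, draw]
  BK 9.4: (31.4,0) -> (22,0) [heading=0, draw]
]
RT 150: heading 0 -> 210
Final: pos=(22,0), heading=210, 8 segment(s) drawn

Segment lengths:
  seg 1: (0,0) -> (14.9,0), length = 14.9
  seg 2: (14.9,0) -> (5.5,0), length = 9.4
  seg 3: (5.5,0) -> (20.4,0), length = 14.9
  seg 4: (20.4,0) -> (11,0), length = 9.4
  seg 5: (11,0) -> (25.9,0), length = 14.9
  seg 6: (25.9,0) -> (16.5,0), length = 9.4
  seg 7: (16.5,0) -> (31.4,0), length = 14.9
  seg 8: (31.4,0) -> (22,0), length = 9.4
Total = 97.2

Answer: 97.2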